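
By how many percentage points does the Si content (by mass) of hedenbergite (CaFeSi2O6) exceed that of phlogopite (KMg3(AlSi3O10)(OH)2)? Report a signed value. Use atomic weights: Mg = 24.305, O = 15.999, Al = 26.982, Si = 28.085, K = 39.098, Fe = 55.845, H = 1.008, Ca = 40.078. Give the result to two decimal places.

Si in CaFeSi2O6: molar mass 248.087 g/mol; 2×28.085 = 56.170 g → 22.64 wt%.
Si in KMg3(AlSi3O10)(OH)2: molar mass 417.254 g/mol; 3×28.085 = 84.255 g → 20.19 wt%.
Difference = 22.64 − 20.19 = 2.45 percentage points.

2.45 percentage points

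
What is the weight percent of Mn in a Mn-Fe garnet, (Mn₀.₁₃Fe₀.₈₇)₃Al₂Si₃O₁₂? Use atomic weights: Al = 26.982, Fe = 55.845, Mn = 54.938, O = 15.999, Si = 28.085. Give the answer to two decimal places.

Molar mass of (Mn₀.₁₃Fe₀.₈₇)₃Al₂Si₃O₁₂: 0.39*54.938 + 2.61*55.845 + 2*26.982 + 3*28.085 + 12*15.999 = 497.388 g/mol.
Mass of Mn per formula unit: 0.39 × 54.938 = 21.426 g.
Weight fraction Mn = 21.426 / 497.388 = 0.0431.

4.31 weight percent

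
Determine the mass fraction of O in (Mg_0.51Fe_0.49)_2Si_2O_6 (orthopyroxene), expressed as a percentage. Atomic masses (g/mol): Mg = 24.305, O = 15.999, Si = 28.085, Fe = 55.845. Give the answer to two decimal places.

Molar mass of (Mg_0.51Fe_0.49)_2Si_2O_6: 1.02×24.305 + 0.98×55.845 + 2×28.085 + 6×15.999 = 231.683 g/mol.
Mass of O per formula unit: 6 × 15.999 = 95.994 g.
Weight fraction O = 95.994 / 231.683 = 0.4143.

41.43 weight percent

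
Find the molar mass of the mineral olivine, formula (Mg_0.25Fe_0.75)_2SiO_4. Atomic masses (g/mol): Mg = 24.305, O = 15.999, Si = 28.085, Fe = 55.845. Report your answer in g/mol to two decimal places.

188.00 g/mol

Mg: 0.50 × 24.305 = 12.1525
Fe: 1.50 × 55.845 = 83.7675
Si: 1 × 28.085 = 28.0850
O: 4 × 15.999 = 63.9960
Summing the contributions gives the formula mass.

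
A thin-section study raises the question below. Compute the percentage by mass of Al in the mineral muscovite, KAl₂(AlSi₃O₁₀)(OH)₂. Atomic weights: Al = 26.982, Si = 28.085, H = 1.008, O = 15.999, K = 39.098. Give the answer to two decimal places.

20.32 weight percent

Molar mass of KAl₂(AlSi₃O₁₀)(OH)₂: 1*39.098 + 3*26.982 + 3*28.085 + 12*15.999 + 2*1.008 = 398.303 g/mol.
Mass of Al per formula unit: 3 × 26.982 = 80.946 g.
Weight fraction Al = 80.946 / 398.303 = 0.2032.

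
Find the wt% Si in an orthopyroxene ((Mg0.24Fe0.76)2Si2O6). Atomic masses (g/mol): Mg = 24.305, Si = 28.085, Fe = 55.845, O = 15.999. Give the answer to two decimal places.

22.58 weight percent

Formula mass = 0.48·24.305 + 1.52·55.845 + 2·28.085 + 6·15.999 = 248.715 g/mol, of which 56.170 g is Si.
So Si makes up 56.170/248.715 = 0.2258 of the mass, i.e. 22.58%.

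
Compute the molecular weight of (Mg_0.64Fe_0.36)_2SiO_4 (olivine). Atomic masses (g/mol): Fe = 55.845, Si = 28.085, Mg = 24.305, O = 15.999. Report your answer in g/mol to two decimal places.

163.40 g/mol

M = 1.28×24.305 + 0.72×55.845 + 1×28.085 + 4×15.999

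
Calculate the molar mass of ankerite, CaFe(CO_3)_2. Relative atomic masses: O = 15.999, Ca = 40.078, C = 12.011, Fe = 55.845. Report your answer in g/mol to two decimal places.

215.94 g/mol

The formula mass is the sum 1*40.078 + 1*55.845 + 2*12.011 + 6*15.999.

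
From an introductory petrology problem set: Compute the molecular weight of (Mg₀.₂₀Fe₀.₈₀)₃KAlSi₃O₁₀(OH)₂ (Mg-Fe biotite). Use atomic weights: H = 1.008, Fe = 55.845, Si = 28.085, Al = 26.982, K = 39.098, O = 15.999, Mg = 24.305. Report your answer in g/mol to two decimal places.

Mg: 0.60 × 24.305 = 14.5830
Fe: 2.40 × 55.845 = 134.0280
K: 1 × 39.098 = 39.0980
Al: 1 × 26.982 = 26.9820
Si: 3 × 28.085 = 84.2550
O: 12 × 15.999 = 191.9880
H: 2 × 1.008 = 2.0160
Summing the contributions gives the formula mass.

492.95 g/mol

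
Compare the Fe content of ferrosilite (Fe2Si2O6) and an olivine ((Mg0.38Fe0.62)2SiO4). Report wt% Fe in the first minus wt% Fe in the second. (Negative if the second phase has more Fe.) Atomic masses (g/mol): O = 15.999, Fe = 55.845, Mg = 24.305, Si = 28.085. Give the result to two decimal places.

First mineral: 111.690 g Fe in 263.854 g formula = 42.33 wt% Fe.
Second mineral: 69.248 g Fe in 179.801 g formula = 38.51 wt% Fe.
42.33% − 38.51% gives a difference of 3.82 percentage points.

3.82 percentage points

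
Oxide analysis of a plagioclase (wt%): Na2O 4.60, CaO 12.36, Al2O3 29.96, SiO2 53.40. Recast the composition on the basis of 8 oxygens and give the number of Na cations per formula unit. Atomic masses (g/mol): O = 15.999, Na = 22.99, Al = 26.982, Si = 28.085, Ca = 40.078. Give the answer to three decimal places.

4.60 wt% Na2O ÷ 61.979 g/mol = 0.07422 mol, giving 0.14844 Na and 0.07422 O.
12.36 wt% CaO ÷ 56.077 g/mol = 0.22041 mol, giving 0.22041 Ca and 0.22041 O.
29.96 wt% Al2O3 ÷ 101.961 g/mol = 0.29384 mol, giving 0.58768 Al and 0.88152 O.
53.40 wt% SiO2 ÷ 60.083 g/mol = 0.88877 mol, giving 0.88877 Si and 1.77754 O.
Oxygen sums to 2.95369; scaling by 8/2.95369 = 2.70848 puts the formula on 8 O.
Na: 0.14844 × 2.70848 = 0.402 atoms per formula unit.

0.402 Na apfu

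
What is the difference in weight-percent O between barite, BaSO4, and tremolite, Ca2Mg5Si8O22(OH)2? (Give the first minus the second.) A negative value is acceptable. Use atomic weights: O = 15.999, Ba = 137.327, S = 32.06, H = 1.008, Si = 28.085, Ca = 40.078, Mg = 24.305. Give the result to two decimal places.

M(BaSO4) = 233.383 g/mol, so wt% O = 63.996/233.383 × 100 = 27.42%.
M(Ca2Mg5Si8O22(OH)2) = 812.353 g/mol, so wt% O = 383.976/812.353 × 100 = 47.27%.
27.42 − 47.27 = -19.85 pp.

-19.85 percentage points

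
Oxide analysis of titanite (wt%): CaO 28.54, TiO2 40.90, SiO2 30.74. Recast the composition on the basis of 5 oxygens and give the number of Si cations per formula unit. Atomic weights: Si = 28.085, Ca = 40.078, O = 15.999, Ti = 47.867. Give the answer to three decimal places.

28.54 wt% CaO ÷ 56.077 g/mol = 0.50894 mol, giving 0.50894 Ca and 0.50894 O.
40.90 wt% TiO2 ÷ 79.865 g/mol = 0.51211 mol, giving 0.51211 Ti and 1.02422 O.
30.74 wt% SiO2 ÷ 60.083 g/mol = 0.51163 mol, giving 0.51163 Si and 1.02326 O.
Oxygen sums to 2.55642; scaling by 5/2.55642 = 1.95586 puts the formula on 5 O.
Si: 0.51163 × 1.95586 = 1.001 atoms per formula unit.

1.001 Si apfu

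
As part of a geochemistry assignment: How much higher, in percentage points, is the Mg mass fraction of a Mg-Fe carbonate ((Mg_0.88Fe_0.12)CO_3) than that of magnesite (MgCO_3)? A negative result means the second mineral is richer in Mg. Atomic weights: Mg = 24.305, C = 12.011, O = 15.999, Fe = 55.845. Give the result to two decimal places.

-4.55 percentage points

First mineral: 21.388 g Mg in 88.098 g formula = 24.28 wt% Mg.
Second mineral: 24.305 g Mg in 84.313 g formula = 28.83 wt% Mg.
24.28% − 28.83% gives a difference of -4.55 percentage points.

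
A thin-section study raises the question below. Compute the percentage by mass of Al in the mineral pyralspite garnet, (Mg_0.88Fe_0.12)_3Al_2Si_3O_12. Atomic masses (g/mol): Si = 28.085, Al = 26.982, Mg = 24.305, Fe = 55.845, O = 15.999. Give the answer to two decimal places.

Molar mass of (Mg_0.88Fe_0.12)_3Al_2Si_3O_12: 2.64*24.305 + 0.36*55.845 + 2*26.982 + 3*28.085 + 12*15.999 = 414.476 g/mol.
Mass of Al per formula unit: 2 × 26.982 = 53.964 g.
Weight fraction Al = 53.964 / 414.476 = 0.1302.

13.02 wt%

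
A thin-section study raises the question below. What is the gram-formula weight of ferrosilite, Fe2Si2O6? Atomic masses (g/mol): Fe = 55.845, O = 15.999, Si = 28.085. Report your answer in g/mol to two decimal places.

The formula mass is the sum 2(55.845) + 2(28.085) + 6(15.999).

263.85 g/mol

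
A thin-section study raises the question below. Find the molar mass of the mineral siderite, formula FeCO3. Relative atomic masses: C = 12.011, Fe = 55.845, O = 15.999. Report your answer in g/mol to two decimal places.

M = 1·55.845 + 1·12.011 + 3·15.999

115.85 g/mol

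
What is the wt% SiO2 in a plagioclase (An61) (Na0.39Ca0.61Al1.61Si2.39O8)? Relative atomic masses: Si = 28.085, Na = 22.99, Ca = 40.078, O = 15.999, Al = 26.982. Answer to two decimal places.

52.80 wt%

Molar mass of Na0.39Ca0.61Al1.61Si2.39O8 = 0.39×22.99 + 0.61×40.078 + 1.61×26.982 + 2.39×28.085 + 8×15.999 = 271.970 g/mol.
Each formula unit contains 2.39 Si, equivalent to 2.39/1 = 2.3900 mol SiO2.
M(SiO2) = 1×28.085 + 2×15.999 = 60.083 g/mol.
Mass of SiO2 per formula unit = 2.3900 × 60.083 = 143.598 g.
SiO2 wt% = 143.598 / 271.970 × 100 = 52.80%.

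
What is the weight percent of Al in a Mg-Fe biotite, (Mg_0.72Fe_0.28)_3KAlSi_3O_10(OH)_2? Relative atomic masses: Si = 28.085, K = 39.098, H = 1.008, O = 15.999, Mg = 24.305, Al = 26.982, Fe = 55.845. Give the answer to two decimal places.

6.08 wt%

Formula mass = 2.16·24.305 + 0.84·55.845 + 1·39.098 + 1·26.982 + 3·28.085 + 12·15.999 + 2·1.008 = 443.748 g/mol, of which 26.982 g is Al.
So Al makes up 26.982/443.748 = 0.0608 of the mass, i.e. 6.08%.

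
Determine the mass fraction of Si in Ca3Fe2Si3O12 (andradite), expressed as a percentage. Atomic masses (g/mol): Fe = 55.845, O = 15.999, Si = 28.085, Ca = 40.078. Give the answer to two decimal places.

16.58 weight percent

Molar mass of Ca3Fe2Si3O12: 3·40.078 + 2·55.845 + 3·28.085 + 12·15.999 = 508.167 g/mol.
Mass of Si per formula unit: 3 × 28.085 = 84.255 g.
Weight fraction Si = 84.255 / 508.167 = 0.1658.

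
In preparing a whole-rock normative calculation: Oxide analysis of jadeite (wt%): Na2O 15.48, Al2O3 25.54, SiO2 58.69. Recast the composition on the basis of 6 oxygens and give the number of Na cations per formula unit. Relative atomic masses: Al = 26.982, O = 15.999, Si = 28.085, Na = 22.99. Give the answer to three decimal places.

Na2O (M=61.979): mol = 0.24976; Na = 0.49952, O = 0.24976.
Al2O3 (M=101.961): mol = 0.25049; Al = 0.50098, O = 0.75147.
SiO2 (M=60.083): mol = 0.97682; Si = 0.97682, O = 1.95364.
ΣO = 2.95487; factor = 6/ΣO = 2.03055.
Na apfu = 0.49952 × 2.03055 = 1.014.

1.014 Na apfu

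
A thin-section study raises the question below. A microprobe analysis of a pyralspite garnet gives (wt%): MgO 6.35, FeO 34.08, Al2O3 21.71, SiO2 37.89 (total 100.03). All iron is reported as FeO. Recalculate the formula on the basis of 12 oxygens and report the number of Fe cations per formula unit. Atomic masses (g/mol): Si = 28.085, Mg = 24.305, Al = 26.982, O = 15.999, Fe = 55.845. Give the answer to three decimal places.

6.35 wt% MgO ÷ 40.304 g/mol = 0.15755 mol, giving 0.15755 Mg and 0.15755 O.
34.08 wt% FeO ÷ 71.844 g/mol = 0.47436 mol, giving 0.47436 Fe and 0.47436 O.
21.71 wt% Al2O3 ÷ 101.961 g/mol = 0.21292 mol, giving 0.42584 Al and 0.63876 O.
37.89 wt% SiO2 ÷ 60.083 g/mol = 0.63063 mol, giving 0.63063 Si and 1.26126 O.
Oxygen sums to 2.53193; scaling by 12/2.53193 = 4.73947 puts the formula on 12 O.
Fe: 0.47436 × 4.73947 = 2.248 atoms per formula unit.

2.248 Fe apfu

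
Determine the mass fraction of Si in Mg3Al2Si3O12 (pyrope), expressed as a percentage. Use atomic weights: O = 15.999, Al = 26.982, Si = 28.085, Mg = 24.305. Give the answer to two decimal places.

20.90 mass %

Formula mass = 3*24.305 + 2*26.982 + 3*28.085 + 12*15.999 = 403.122 g/mol, of which 84.255 g is Si.
So Si makes up 84.255/403.122 = 0.2090 of the mass, i.e. 20.90%.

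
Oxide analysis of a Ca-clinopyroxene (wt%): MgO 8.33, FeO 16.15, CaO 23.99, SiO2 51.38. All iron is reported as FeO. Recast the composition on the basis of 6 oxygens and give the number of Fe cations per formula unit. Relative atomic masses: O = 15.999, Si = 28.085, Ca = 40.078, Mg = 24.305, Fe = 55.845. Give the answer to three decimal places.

0.525 Fe apfu

MgO (M=40.304): mol = 0.20668; Mg = 0.20668, O = 0.20668.
FeO (M=71.844): mol = 0.22479; Fe = 0.22479, O = 0.22479.
CaO (M=56.077): mol = 0.42780; Ca = 0.42780, O = 0.42780.
SiO2 (M=60.083): mol = 0.85515; Si = 0.85515, O = 1.71030.
ΣO = 2.56957; factor = 6/ΣO = 2.33502.
Fe apfu = 0.22479 × 2.33502 = 0.525.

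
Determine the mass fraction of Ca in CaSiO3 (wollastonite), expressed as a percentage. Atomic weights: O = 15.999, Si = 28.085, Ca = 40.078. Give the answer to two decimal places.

34.50 weight percent

M(CaSiO3) = 116.160 g/mol.
Ca contributes 1 × 40.078 = 40.078 g per mole.
40.078/116.160 = 0.3450 → 34.50%.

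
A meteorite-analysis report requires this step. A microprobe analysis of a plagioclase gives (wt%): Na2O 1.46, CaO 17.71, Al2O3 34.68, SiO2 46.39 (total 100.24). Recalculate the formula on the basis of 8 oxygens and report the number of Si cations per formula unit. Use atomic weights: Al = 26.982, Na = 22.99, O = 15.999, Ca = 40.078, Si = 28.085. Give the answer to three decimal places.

1.46 wt% Na2O ÷ 61.979 g/mol = 0.02356 mol, giving 0.04712 Na and 0.02356 O.
17.71 wt% CaO ÷ 56.077 g/mol = 0.31582 mol, giving 0.31582 Ca and 0.31582 O.
34.68 wt% Al2O3 ÷ 101.961 g/mol = 0.34013 mol, giving 0.68026 Al and 1.02039 O.
46.39 wt% SiO2 ÷ 60.083 g/mol = 0.77210 mol, giving 0.77210 Si and 1.54420 O.
Oxygen sums to 2.90397; scaling by 8/2.90397 = 2.75485 puts the formula on 8 O.
Si: 0.77210 × 2.75485 = 2.127 atoms per formula unit.

2.127 Si apfu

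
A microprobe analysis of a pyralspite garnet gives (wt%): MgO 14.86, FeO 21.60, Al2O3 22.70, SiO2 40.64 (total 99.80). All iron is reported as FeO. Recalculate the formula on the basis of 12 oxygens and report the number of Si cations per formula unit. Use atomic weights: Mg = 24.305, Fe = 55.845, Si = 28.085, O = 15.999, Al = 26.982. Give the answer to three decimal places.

3.017 Si apfu

14.86 wt% MgO ÷ 40.304 g/mol = 0.36870 mol, giving 0.36870 Mg and 0.36870 O.
21.60 wt% FeO ÷ 71.844 g/mol = 0.30065 mol, giving 0.30065 Fe and 0.30065 O.
22.70 wt% Al2O3 ÷ 101.961 g/mol = 0.22263 mol, giving 0.44526 Al and 0.66789 O.
40.64 wt% SiO2 ÷ 60.083 g/mol = 0.67640 mol, giving 0.67640 Si and 1.35280 O.
Oxygen sums to 2.69004; scaling by 12/2.69004 = 4.46090 puts the formula on 12 O.
Si: 0.67640 × 4.46090 = 3.017 atoms per formula unit.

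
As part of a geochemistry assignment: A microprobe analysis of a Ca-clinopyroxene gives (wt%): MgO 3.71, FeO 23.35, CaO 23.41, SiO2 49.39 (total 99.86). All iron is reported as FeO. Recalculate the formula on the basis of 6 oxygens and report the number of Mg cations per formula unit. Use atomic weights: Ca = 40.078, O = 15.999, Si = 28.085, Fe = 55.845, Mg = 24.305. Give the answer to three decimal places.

MgO (M=40.304): mol = 0.09205; Mg = 0.09205, O = 0.09205.
FeO (M=71.844): mol = 0.32501; Fe = 0.32501, O = 0.32501.
CaO (M=56.077): mol = 0.41746; Ca = 0.41746, O = 0.41746.
SiO2 (M=60.083): mol = 0.82203; Si = 0.82203, O = 1.64406.
ΣO = 2.47858; factor = 6/ΣO = 2.42074.
Mg apfu = 0.09205 × 2.42074 = 0.223.

0.223 Mg apfu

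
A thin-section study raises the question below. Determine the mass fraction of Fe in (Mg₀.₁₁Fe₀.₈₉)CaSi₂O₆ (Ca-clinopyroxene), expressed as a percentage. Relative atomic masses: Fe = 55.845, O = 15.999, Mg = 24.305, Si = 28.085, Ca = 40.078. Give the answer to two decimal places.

20.32 wt%

Formula mass = 0.11·24.305 + 0.89·55.845 + 1·40.078 + 2·28.085 + 6·15.999 = 244.618 g/mol, of which 49.702 g is Fe.
So Fe makes up 49.702/244.618 = 0.2032 of the mass, i.e. 20.32%.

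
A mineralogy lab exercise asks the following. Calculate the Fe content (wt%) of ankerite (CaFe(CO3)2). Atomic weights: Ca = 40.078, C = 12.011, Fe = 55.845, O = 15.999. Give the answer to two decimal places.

25.86 wt%

Formula mass = 1*40.078 + 1*55.845 + 2*12.011 + 6*15.999 = 215.939 g/mol, of which 55.845 g is Fe.
So Fe makes up 55.845/215.939 = 0.2586 of the mass, i.e. 25.86%.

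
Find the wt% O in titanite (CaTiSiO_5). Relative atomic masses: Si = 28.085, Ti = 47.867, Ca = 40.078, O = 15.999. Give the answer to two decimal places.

40.81 wt%

M(CaTiSiO_5) = 196.025 g/mol.
O contributes 5 × 15.999 = 79.995 g per mole.
79.995/196.025 = 0.4081 → 40.81%.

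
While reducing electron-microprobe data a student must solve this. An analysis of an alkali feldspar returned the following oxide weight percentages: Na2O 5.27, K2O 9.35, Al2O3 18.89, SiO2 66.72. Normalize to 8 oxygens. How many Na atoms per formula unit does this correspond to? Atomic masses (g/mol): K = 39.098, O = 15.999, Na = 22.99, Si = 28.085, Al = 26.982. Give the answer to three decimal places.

Na2O (M=61.979): mol = 0.08503; Na = 0.17006, O = 0.08503.
K2O (M=94.195): mol = 0.09926; K = 0.19852, O = 0.09926.
Al2O3 (M=101.961): mol = 0.18527; Al = 0.37054, O = 0.55581.
SiO2 (M=60.083): mol = 1.11046; Si = 1.11046, O = 2.22092.
ΣO = 2.96102; factor = 8/ΣO = 2.70177.
Na apfu = 0.17006 × 2.70177 = 0.459.

0.459 Na apfu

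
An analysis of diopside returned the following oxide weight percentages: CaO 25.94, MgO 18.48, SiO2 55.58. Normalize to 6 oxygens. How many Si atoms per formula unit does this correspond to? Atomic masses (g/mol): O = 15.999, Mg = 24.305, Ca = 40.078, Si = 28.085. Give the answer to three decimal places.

25.94 wt% CaO ÷ 56.077 g/mol = 0.46258 mol, giving 0.46258 Ca and 0.46258 O.
18.48 wt% MgO ÷ 40.304 g/mol = 0.45852 mol, giving 0.45852 Mg and 0.45852 O.
55.58 wt% SiO2 ÷ 60.083 g/mol = 0.92505 mol, giving 0.92505 Si and 1.85010 O.
Oxygen sums to 2.77120; scaling by 6/2.77120 = 2.16513 puts the formula on 6 O.
Si: 0.92505 × 2.16513 = 2.003 atoms per formula unit.

2.003 Si apfu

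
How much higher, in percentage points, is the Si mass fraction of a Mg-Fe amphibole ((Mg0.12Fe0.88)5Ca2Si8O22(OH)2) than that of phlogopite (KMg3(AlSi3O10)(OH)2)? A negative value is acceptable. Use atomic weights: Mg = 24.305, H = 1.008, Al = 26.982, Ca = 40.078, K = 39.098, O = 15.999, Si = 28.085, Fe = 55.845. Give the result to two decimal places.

M((Mg0.12Fe0.88)5Ca2Si8O22(OH)2) = 951.129 g/mol, so wt% Si = 224.680/951.129 × 100 = 23.62%.
M(KMg3(AlSi3O10)(OH)2) = 417.254 g/mol, so wt% Si = 84.255/417.254 × 100 = 20.19%.
23.62 − 20.19 = 3.43 pp.

3.43 percentage points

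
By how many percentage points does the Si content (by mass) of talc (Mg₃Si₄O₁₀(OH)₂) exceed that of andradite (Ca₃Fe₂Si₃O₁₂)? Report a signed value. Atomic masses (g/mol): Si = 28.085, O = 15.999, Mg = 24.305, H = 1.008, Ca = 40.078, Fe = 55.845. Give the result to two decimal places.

13.04 percentage points

First mineral: 112.340 g Si in 379.259 g formula = 29.62 wt% Si.
Second mineral: 84.255 g Si in 508.167 g formula = 16.58 wt% Si.
29.62% − 16.58% gives a difference of 13.04 percentage points.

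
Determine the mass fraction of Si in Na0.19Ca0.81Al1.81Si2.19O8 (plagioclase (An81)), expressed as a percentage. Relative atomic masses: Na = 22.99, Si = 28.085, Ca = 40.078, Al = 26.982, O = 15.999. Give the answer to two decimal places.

Molar mass of Na0.19Ca0.81Al1.81Si2.19O8: 0.19·22.99 + 0.81·40.078 + 1.81·26.982 + 2.19·28.085 + 8·15.999 = 275.167 g/mol.
Mass of Si per formula unit: 2.19 × 28.085 = 61.506 g.
Weight fraction Si = 61.506 / 275.167 = 0.2235.

22.35 weight percent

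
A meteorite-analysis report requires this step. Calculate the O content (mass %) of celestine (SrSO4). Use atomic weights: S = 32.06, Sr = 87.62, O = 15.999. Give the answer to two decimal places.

Formula mass = 1·87.62 + 1·32.06 + 4·15.999 = 183.676 g/mol, of which 63.996 g is O.
So O makes up 63.996/183.676 = 0.3484 of the mass, i.e. 34.84%.

34.84 mass %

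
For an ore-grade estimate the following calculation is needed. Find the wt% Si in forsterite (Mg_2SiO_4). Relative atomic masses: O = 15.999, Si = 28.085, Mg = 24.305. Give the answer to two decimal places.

Formula mass = 2×24.305 + 1×28.085 + 4×15.999 = 140.691 g/mol, of which 28.085 g is Si.
So Si makes up 28.085/140.691 = 0.1996 of the mass, i.e. 19.96%.

19.96 wt%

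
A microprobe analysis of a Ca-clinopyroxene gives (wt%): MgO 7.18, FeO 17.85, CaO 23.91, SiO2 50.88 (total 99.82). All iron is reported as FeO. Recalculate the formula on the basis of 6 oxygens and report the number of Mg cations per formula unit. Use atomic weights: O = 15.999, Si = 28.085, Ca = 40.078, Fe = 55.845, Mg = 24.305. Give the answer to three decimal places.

7.18 wt% MgO ÷ 40.304 g/mol = 0.17815 mol, giving 0.17815 Mg and 0.17815 O.
17.85 wt% FeO ÷ 71.844 g/mol = 0.24845 mol, giving 0.24845 Fe and 0.24845 O.
23.91 wt% CaO ÷ 56.077 g/mol = 0.42638 mol, giving 0.42638 Ca and 0.42638 O.
50.88 wt% SiO2 ÷ 60.083 g/mol = 0.84683 mol, giving 0.84683 Si and 1.69366 O.
Oxygen sums to 2.54664; scaling by 6/2.54664 = 2.35605 puts the formula on 6 O.
Mg: 0.17815 × 2.35605 = 0.420 atoms per formula unit.

0.420 Mg apfu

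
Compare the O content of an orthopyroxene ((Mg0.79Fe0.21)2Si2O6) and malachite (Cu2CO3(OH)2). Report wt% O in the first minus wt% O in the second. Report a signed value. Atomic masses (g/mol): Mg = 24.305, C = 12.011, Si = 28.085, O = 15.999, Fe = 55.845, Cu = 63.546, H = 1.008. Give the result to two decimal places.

8.67 percentage points

O in (Mg0.79Fe0.21)2Si2O6: molar mass 214.021 g/mol; 6×15.999 = 95.994 g → 44.85 wt%.
O in Cu2CO3(OH)2: molar mass 221.114 g/mol; 5×15.999 = 79.995 g → 36.18 wt%.
Difference = 44.85 − 36.18 = 8.67 percentage points.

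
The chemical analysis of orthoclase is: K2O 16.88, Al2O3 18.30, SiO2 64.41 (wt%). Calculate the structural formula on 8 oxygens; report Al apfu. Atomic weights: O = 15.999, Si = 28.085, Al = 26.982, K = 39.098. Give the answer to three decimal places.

1.003 Al apfu

K2O: 16.88/94.195 = 0.17920 mol → 0.35840 mol K, 0.17920 mol O.
Al2O3: 18.30/101.961 = 0.17948 mol → 0.35896 mol Al, 0.53844 mol O.
SiO2: 64.41/60.083 = 1.07202 mol → 1.07202 mol Si, 2.14404 mol O.
Total oxygen = 2.86168 mol. Normalization factor = 8/2.86168 = 2.79556.
Al per 8 O = 0.35896 × 2.79556 = 1.003.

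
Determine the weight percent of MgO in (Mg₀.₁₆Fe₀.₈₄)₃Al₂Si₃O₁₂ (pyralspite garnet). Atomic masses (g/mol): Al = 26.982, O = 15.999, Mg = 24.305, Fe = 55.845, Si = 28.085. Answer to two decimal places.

M((Mg₀.₁₆Fe₀.₈₄)₃Al₂Si₃O₁₂) = 482.603 g/mol; M(MgO) = 40.304 g/mol.
Moles MgO per formula unit = 0.48 Mg ÷ 1 = 0.4800.
MgO fraction = (0.4800 × 40.304) / 482.603 = 19.346/482.603 = 0.0401.

4.01 wt%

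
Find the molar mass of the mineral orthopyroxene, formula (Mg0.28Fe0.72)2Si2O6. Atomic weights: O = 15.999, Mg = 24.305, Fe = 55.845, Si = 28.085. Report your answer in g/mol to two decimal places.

246.19 g/mol

The formula mass is the sum 0.56·24.305 + 1.44·55.845 + 2·28.085 + 6·15.999.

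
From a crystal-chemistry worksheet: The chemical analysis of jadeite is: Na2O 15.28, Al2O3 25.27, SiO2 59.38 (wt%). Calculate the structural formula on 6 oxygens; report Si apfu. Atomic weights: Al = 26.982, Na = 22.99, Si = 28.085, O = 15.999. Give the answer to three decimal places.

Na2O (M=61.979): mol = 0.24654; Na = 0.49308, O = 0.24654.
Al2O3 (M=101.961): mol = 0.24784; Al = 0.49568, O = 0.74352.
SiO2 (M=60.083): mol = 0.98830; Si = 0.98830, O = 1.97660.
ΣO = 2.96666; factor = 6/ΣO = 2.02248.
Si apfu = 0.98830 × 2.02248 = 1.999.

1.999 Si apfu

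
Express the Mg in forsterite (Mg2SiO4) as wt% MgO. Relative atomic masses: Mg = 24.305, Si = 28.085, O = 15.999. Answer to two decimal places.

M(Mg2SiO4) = 140.691 g/mol; M(MgO) = 40.304 g/mol.
Moles MgO per formula unit = 2 Mg ÷ 1 = 2.0000.
MgO fraction = (2.0000 × 40.304) / 140.691 = 80.608/140.691 = 0.5729.

57.29 wt%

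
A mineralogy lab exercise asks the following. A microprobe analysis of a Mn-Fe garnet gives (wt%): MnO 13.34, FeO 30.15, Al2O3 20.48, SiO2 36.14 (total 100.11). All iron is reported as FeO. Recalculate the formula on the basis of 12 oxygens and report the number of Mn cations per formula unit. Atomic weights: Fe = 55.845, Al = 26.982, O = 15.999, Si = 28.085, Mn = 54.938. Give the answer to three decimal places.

MnO: 13.34/70.937 = 0.18805 mol → 0.18805 mol Mn, 0.18805 mol O.
FeO: 30.15/71.844 = 0.41966 mol → 0.41966 mol Fe, 0.41966 mol O.
Al2O3: 20.48/101.961 = 0.20086 mol → 0.40172 mol Al, 0.60258 mol O.
SiO2: 36.14/60.083 = 0.60150 mol → 0.60150 mol Si, 1.20300 mol O.
Total oxygen = 2.41329 mol. Normalization factor = 12/2.41329 = 4.97246.
Mn per 12 O = 0.18805 × 4.97246 = 0.935.

0.935 Mn apfu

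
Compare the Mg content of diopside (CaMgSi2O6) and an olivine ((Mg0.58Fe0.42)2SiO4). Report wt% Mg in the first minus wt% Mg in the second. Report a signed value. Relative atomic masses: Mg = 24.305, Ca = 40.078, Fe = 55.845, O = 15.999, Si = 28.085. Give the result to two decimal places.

-5.64 percentage points

First mineral: 24.305 g Mg in 216.547 g formula = 11.22 wt% Mg.
Second mineral: 28.194 g Mg in 167.185 g formula = 16.86 wt% Mg.
11.22% − 16.86% gives a difference of -5.64 percentage points.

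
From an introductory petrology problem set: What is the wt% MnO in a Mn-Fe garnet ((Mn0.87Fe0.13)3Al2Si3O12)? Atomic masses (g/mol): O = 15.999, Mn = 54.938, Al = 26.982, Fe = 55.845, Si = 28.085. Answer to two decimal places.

M((Mn0.87Fe0.13)3Al2Si3O12) = 495.375 g/mol; M(MnO) = 70.937 g/mol.
Moles MnO per formula unit = 2.61 Mn ÷ 1 = 2.6100.
MnO fraction = (2.6100 × 70.937) / 495.375 = 185.146/495.375 = 0.3737.

37.37 wt%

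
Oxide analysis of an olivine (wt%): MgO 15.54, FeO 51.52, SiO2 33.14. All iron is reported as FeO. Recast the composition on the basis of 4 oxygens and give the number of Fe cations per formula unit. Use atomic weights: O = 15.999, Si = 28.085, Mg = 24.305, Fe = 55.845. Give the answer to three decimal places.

15.54 wt% MgO ÷ 40.304 g/mol = 0.38557 mol, giving 0.38557 Mg and 0.38557 O.
51.52 wt% FeO ÷ 71.844 g/mol = 0.71711 mol, giving 0.71711 Fe and 0.71711 O.
33.14 wt% SiO2 ÷ 60.083 g/mol = 0.55157 mol, giving 0.55157 Si and 1.10314 O.
Oxygen sums to 2.20582; scaling by 4/2.20582 = 1.81338 puts the formula on 4 O.
Fe: 0.71711 × 1.81338 = 1.300 atoms per formula unit.

1.300 Fe apfu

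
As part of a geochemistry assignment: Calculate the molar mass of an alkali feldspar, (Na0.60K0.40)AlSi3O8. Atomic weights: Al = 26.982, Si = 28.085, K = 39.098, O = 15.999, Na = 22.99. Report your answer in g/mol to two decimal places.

268.66 g/mol

The formula mass is the sum 0.60×22.99 + 0.40×39.098 + 1×26.982 + 3×28.085 + 8×15.999.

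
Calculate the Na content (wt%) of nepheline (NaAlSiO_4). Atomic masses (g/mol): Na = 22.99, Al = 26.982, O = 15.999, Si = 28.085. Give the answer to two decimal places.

M(NaAlSiO_4) = 142.053 g/mol.
Na contributes 1 × 22.99 = 22.990 g per mole.
22.990/142.053 = 0.1618 → 16.18%.

16.18 wt%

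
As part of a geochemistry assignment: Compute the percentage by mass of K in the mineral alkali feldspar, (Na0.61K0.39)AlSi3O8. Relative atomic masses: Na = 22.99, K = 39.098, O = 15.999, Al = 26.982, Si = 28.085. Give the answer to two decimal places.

5.68 mass %

Molar mass of (Na0.61K0.39)AlSi3O8: 0.61×22.99 + 0.39×39.098 + 1×26.982 + 3×28.085 + 8×15.999 = 268.501 g/mol.
Mass of K per formula unit: 0.39 × 39.098 = 15.248 g.
Weight fraction K = 15.248 / 268.501 = 0.0568.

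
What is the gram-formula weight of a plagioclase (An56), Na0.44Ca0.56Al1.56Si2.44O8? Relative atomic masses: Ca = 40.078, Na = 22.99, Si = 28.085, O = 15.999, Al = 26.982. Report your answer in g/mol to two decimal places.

271.17 g/mol

The formula mass is the sum 0.44×22.99 + 0.56×40.078 + 1.56×26.982 + 2.44×28.085 + 8×15.999.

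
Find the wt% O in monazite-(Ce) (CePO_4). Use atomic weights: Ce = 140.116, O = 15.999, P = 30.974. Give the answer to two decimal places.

Molar mass of CePO_4: 1·140.116 + 1·30.974 + 4·15.999 = 235.086 g/mol.
Mass of O per formula unit: 4 × 15.999 = 63.996 g.
Weight fraction O = 63.996 / 235.086 = 0.2722.

27.22 mass %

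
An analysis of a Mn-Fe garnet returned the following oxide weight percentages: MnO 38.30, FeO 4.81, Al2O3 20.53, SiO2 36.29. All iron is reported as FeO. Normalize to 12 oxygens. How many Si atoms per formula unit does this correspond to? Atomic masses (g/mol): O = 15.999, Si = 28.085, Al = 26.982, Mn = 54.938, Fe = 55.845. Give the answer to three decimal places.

38.30 wt% MnO ÷ 70.937 g/mol = 0.53992 mol, giving 0.53992 Mn and 0.53992 O.
4.81 wt% FeO ÷ 71.844 g/mol = 0.06695 mol, giving 0.06695 Fe and 0.06695 O.
20.53 wt% Al2O3 ÷ 101.961 g/mol = 0.20135 mol, giving 0.40270 Al and 0.60405 O.
36.29 wt% SiO2 ÷ 60.083 g/mol = 0.60400 mol, giving 0.60400 Si and 1.20800 O.
Oxygen sums to 2.41892; scaling by 12/2.41892 = 4.96089 puts the formula on 12 O.
Si: 0.60400 × 4.96089 = 2.996 atoms per formula unit.

2.996 Si apfu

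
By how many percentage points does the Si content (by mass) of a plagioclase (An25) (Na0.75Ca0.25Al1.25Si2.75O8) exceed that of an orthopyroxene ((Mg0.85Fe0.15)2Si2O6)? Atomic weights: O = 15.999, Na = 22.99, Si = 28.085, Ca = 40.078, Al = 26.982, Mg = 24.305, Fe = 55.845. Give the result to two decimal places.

2.29 percentage points

First mineral: 77.234 g Si in 266.215 g formula = 29.01 wt% Si.
Second mineral: 56.170 g Si in 210.236 g formula = 26.72 wt% Si.
29.01% − 26.72% gives a difference of 2.29 percentage points.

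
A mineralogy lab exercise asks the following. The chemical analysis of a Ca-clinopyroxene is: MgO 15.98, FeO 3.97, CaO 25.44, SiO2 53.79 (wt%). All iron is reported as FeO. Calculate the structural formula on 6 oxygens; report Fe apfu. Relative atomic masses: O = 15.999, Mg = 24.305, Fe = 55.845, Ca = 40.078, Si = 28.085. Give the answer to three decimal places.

0.123 Fe apfu

MgO (M=40.304): mol = 0.39649; Mg = 0.39649, O = 0.39649.
FeO (M=71.844): mol = 0.05526; Fe = 0.05526, O = 0.05526.
CaO (M=56.077): mol = 0.45366; Ca = 0.45366, O = 0.45366.
SiO2 (M=60.083): mol = 0.89526; Si = 0.89526, O = 1.79052.
ΣO = 2.69593; factor = 6/ΣO = 2.22558.
Fe apfu = 0.05526 × 2.22558 = 0.123.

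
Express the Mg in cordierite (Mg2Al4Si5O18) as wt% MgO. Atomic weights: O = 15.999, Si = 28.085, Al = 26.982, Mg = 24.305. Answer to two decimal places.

13.78 wt%

Molar mass of Mg2Al4Si5O18 = 2*24.305 + 4*26.982 + 5*28.085 + 18*15.999 = 584.945 g/mol.
Each formula unit contains 2 Mg, equivalent to 2/1 = 2.0000 mol MgO.
M(MgO) = 1×24.305 + 1×15.999 = 40.304 g/mol.
Mass of MgO per formula unit = 2.0000 × 40.304 = 80.608 g.
MgO wt% = 80.608 / 584.945 × 100 = 13.78%.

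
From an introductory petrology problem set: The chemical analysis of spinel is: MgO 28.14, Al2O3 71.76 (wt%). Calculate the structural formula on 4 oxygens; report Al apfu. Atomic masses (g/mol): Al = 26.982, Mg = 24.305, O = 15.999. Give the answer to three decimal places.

MgO (M=40.304): mol = 0.69819; Mg = 0.69819, O = 0.69819.
Al2O3 (M=101.961): mol = 0.70380; Al = 1.40760, O = 2.11140.
ΣO = 2.80959; factor = 4/ΣO = 1.42370.
Al apfu = 1.40760 × 1.42370 = 2.004.

2.004 Al apfu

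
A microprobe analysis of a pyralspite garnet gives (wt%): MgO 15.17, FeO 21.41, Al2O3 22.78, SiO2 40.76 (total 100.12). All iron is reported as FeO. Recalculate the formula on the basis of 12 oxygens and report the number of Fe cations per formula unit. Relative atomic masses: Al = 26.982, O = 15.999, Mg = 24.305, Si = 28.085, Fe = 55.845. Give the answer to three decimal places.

MgO (M=40.304): mol = 0.37639; Mg = 0.37639, O = 0.37639.
FeO (M=71.844): mol = 0.29801; Fe = 0.29801, O = 0.29801.
Al2O3 (M=101.961): mol = 0.22342; Al = 0.44684, O = 0.67026.
SiO2 (M=60.083): mol = 0.67839; Si = 0.67839, O = 1.35678.
ΣO = 2.70144; factor = 12/ΣO = 4.44208.
Fe apfu = 0.29801 × 4.44208 = 1.324.

1.324 Fe apfu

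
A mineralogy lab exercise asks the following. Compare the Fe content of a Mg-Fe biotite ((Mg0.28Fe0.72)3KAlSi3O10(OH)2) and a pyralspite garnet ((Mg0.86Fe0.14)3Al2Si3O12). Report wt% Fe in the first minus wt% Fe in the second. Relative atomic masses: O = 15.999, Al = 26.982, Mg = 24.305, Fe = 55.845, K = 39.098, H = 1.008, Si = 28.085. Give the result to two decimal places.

19.22 percentage points

First mineral: 120.625 g Fe in 485.380 g formula = 24.85 wt% Fe.
Second mineral: 23.455 g Fe in 416.369 g formula = 5.63 wt% Fe.
24.85% − 5.63% gives a difference of 19.22 percentage points.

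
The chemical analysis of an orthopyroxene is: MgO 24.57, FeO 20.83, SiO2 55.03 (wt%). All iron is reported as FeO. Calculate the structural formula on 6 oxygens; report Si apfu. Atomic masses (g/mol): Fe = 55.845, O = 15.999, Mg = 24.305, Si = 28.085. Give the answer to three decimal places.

MgO (M=40.304): mol = 0.60962; Mg = 0.60962, O = 0.60962.
FeO (M=71.844): mol = 0.28993; Fe = 0.28993, O = 0.28993.
SiO2 (M=60.083): mol = 0.91590; Si = 0.91590, O = 1.83180.
ΣO = 2.73135; factor = 6/ΣO = 2.19672.
Si apfu = 0.91590 × 2.19672 = 2.012.

2.012 Si apfu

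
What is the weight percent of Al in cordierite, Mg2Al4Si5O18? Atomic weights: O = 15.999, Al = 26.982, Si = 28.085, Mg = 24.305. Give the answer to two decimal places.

18.45 mass %

Formula mass = 2*24.305 + 4*26.982 + 5*28.085 + 18*15.999 = 584.945 g/mol, of which 107.928 g is Al.
So Al makes up 107.928/584.945 = 0.1845 of the mass, i.e. 18.45%.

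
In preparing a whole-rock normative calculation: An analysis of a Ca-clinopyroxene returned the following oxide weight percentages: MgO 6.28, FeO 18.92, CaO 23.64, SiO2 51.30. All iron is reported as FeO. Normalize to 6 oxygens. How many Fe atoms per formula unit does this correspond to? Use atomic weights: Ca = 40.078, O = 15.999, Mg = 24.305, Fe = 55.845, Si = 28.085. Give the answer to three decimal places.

6.28 wt% MgO ÷ 40.304 g/mol = 0.15582 mol, giving 0.15582 Mg and 0.15582 O.
18.92 wt% FeO ÷ 71.844 g/mol = 0.26335 mol, giving 0.26335 Fe and 0.26335 O.
23.64 wt% CaO ÷ 56.077 g/mol = 0.42156 mol, giving 0.42156 Ca and 0.42156 O.
51.30 wt% SiO2 ÷ 60.083 g/mol = 0.85382 mol, giving 0.85382 Si and 1.70764 O.
Oxygen sums to 2.54837; scaling by 6/2.54837 = 2.35445 puts the formula on 6 O.
Fe: 0.26335 × 2.35445 = 0.620 atoms per formula unit.

0.620 Fe apfu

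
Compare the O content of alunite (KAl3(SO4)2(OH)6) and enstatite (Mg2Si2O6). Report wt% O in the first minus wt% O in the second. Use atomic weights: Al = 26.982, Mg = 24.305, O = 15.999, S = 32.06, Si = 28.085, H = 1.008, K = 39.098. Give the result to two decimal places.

6.27 percentage points

O in KAl3(SO4)2(OH)6: molar mass 414.198 g/mol; 14×15.999 = 223.986 g → 54.08 wt%.
O in Mg2Si2O6: molar mass 200.774 g/mol; 6×15.999 = 95.994 g → 47.81 wt%.
Difference = 54.08 − 47.81 = 6.27 percentage points.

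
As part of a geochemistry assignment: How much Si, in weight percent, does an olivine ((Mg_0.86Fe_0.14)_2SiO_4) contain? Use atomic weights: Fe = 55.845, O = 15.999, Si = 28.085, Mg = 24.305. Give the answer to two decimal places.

M((Mg_0.86Fe_0.14)_2SiO_4) = 149.522 g/mol.
Si contributes 1 × 28.085 = 28.085 g per mole.
28.085/149.522 = 0.1878 → 18.78%.

18.78 weight percent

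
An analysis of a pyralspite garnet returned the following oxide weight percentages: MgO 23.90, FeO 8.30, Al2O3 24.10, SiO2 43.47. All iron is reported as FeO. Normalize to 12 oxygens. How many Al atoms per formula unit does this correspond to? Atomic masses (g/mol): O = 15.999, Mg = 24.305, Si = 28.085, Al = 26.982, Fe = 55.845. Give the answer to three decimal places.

1.980 Al apfu

MgO (M=40.304): mol = 0.59299; Mg = 0.59299, O = 0.59299.
FeO (M=71.844): mol = 0.11553; Fe = 0.11553, O = 0.11553.
Al2O3 (M=101.961): mol = 0.23636; Al = 0.47272, O = 0.70908.
SiO2 (M=60.083): mol = 0.72350; Si = 0.72350, O = 1.44700.
ΣO = 2.86460; factor = 12/ΣO = 4.18907.
Al apfu = 0.47272 × 4.18907 = 1.980.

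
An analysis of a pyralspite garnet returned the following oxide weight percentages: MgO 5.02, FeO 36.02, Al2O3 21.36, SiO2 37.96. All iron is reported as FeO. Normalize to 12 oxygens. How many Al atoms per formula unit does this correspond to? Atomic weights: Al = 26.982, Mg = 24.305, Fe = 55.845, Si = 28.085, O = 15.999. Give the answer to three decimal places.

1.997 Al apfu

5.02 wt% MgO ÷ 40.304 g/mol = 0.12455 mol, giving 0.12455 Mg and 0.12455 O.
36.02 wt% FeO ÷ 71.844 g/mol = 0.50136 mol, giving 0.50136 Fe and 0.50136 O.
21.36 wt% Al2O3 ÷ 101.961 g/mol = 0.20949 mol, giving 0.41898 Al and 0.62847 O.
37.96 wt% SiO2 ÷ 60.083 g/mol = 0.63179 mol, giving 0.63179 Si and 1.26358 O.
Oxygen sums to 2.51796; scaling by 12/2.51796 = 4.76576 puts the formula on 12 O.
Al: 0.41898 × 4.76576 = 1.997 atoms per formula unit.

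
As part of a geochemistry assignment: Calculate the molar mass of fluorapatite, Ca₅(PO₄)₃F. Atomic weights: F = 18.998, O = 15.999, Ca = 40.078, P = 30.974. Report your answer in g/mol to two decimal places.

504.30 g/mol

M = 5(40.078) + 3(30.974) + 12(15.999) + 1(18.998)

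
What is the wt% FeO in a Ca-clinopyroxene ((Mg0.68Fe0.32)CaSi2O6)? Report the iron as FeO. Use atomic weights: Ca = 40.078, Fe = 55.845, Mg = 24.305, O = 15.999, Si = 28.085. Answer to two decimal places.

Formula mass = 226.640 g/mol.
0.32 Fe → 0.3200 mol FeO per formula unit; M(FeO) = 71.844, so FeO mass = 22.990 g.
22.990/226.640 × 100 = 10.14 wt%.

10.14 wt%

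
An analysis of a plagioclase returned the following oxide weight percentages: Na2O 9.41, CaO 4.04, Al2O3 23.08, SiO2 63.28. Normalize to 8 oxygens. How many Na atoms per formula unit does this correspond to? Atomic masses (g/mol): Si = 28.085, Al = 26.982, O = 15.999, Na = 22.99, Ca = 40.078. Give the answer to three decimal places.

Na2O: 9.41/61.979 = 0.15183 mol → 0.30366 mol Na, 0.15183 mol O.
CaO: 4.04/56.077 = 0.07204 mol → 0.07204 mol Ca, 0.07204 mol O.
Al2O3: 23.08/101.961 = 0.22636 mol → 0.45272 mol Al, 0.67908 mol O.
SiO2: 63.28/60.083 = 1.05321 mol → 1.05321 mol Si, 2.10642 mol O.
Total oxygen = 3.00937 mol. Normalization factor = 8/3.00937 = 2.65836.
Na per 8 O = 0.30366 × 2.65836 = 0.807.

0.807 Na apfu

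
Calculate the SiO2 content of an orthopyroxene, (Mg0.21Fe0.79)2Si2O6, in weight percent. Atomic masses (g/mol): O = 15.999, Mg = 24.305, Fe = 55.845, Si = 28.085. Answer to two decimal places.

Molar mass of (Mg0.21Fe0.79)2Si2O6 = 0.42·24.305 + 1.58·55.845 + 2·28.085 + 6·15.999 = 250.607 g/mol.
Each formula unit contains 2 Si, equivalent to 2/1 = 2.0000 mol SiO2.
M(SiO2) = 1×28.085 + 2×15.999 = 60.083 g/mol.
Mass of SiO2 per formula unit = 2.0000 × 60.083 = 120.166 g.
SiO2 wt% = 120.166 / 250.607 × 100 = 47.95%.

47.95 wt%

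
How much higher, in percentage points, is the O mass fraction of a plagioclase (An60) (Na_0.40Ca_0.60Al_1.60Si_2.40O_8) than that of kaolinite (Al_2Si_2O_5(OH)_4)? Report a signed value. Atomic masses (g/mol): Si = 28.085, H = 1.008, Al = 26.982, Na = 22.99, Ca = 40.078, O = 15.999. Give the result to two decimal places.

First mineral: 127.992 g O in 271.810 g formula = 47.09 wt% O.
Second mineral: 143.991 g O in 258.157 g formula = 55.78 wt% O.
47.09% − 55.78% gives a difference of -8.69 percentage points.

-8.69 percentage points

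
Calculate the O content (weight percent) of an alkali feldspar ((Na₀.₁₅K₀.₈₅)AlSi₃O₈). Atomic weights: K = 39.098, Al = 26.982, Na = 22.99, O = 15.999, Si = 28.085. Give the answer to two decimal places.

Molar mass of (Na₀.₁₅K₀.₈₅)AlSi₃O₈: 0.15*22.99 + 0.85*39.098 + 1*26.982 + 3*28.085 + 8*15.999 = 275.911 g/mol.
Mass of O per formula unit: 8 × 15.999 = 127.992 g.
Weight fraction O = 127.992 / 275.911 = 0.4639.

46.39 weight percent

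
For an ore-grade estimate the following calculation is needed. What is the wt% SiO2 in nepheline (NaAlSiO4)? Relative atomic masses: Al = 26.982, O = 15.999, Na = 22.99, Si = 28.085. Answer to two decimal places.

42.30 wt%

Molar mass of NaAlSiO4 = 1·22.99 + 1·26.982 + 1·28.085 + 4·15.999 = 142.053 g/mol.
Each formula unit contains 1 Si, equivalent to 1/1 = 1.0000 mol SiO2.
M(SiO2) = 1×28.085 + 2×15.999 = 60.083 g/mol.
Mass of SiO2 per formula unit = 1.0000 × 60.083 = 60.083 g.
SiO2 wt% = 60.083 / 142.053 × 100 = 42.30%.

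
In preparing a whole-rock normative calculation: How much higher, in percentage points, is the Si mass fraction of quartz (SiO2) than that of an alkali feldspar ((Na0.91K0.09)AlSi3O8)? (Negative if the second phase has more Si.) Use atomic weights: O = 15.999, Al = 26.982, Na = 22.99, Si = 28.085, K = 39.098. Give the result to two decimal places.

14.79 percentage points

Si in SiO2: molar mass 60.083 g/mol; 1×28.085 = 28.085 g → 46.74 wt%.
Si in (Na0.91K0.09)AlSi3O8: molar mass 263.669 g/mol; 3×28.085 = 84.255 g → 31.95 wt%.
Difference = 46.74 − 31.95 = 14.79 percentage points.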